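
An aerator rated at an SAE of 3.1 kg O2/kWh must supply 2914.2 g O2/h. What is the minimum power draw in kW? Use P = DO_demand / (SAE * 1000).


SAE in g O2/kWh = 3.1 * 1000 = 3100 g/kWh
P = DO_demand / SAE_g = 2914.2 / 3100 = 0.940065 kW

0.940065 kW


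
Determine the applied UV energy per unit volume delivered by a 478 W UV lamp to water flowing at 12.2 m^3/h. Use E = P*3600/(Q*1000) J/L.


Energy delivered per hour = 478 W * 3600 s = 1720800 J/h
Volume treated per hour = 12.2 m^3/h * 1000 = 12200 L/h
dose = 1720800 / 12200 = 141.049 J/L

141.049 J/L


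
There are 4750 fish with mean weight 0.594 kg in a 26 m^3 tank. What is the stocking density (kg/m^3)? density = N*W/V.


Total biomass = 4750 fish * 0.594 kg = 2821.5 kg
Density = total biomass / volume = 2821.5 / 26 = 108.519 kg/m^3

108.519 kg/m^3


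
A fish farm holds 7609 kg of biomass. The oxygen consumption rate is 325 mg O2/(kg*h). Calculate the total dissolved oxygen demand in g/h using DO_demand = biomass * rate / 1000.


Total O2 consumption (mg/h) = 7609 kg * 325 mg/(kg*h) = 2472925 mg/h
Convert to g/h: 2472925 / 1000 = 2472.925 g/h

2472.925 g/h


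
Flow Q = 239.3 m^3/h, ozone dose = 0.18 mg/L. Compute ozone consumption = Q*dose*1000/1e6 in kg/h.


O3 demand (mg/h) = Q * dose * 1000 = 239.3 * 0.18 * 1000 = 43074 mg/h
Convert mg to kg: 43074 / 1e6 = 0.043074 kg/h

0.043074 kg/h


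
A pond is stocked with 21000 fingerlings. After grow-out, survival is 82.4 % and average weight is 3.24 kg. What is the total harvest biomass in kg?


Survivors = 21000 * 82.4/100 = 17304 fish
Harvest biomass = survivors * W_f = 17304 * 3.24 = 56064.96 kg

56064.96 kg


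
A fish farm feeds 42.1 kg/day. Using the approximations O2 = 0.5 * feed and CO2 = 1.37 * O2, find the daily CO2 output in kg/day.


O2 = 42.1 * 0.5 = 21.05
CO2 = 21.05 * 1.37 = 28.8385

28.8385 kg/day


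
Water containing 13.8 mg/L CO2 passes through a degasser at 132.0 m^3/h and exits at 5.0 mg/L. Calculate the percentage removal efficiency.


CO2_out / CO2_in = 5.0 / 13.8 = 0.36231884
Fraction remaining = 0.36231884
efficiency = (1 - 0.36231884) * 100 = 63.7681 %

63.7681 %


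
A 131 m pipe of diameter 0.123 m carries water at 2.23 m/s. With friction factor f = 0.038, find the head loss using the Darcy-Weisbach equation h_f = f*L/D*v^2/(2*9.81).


v^2 = 2.23^2 = 4.9729 m^2/s^2
L/D = 131/0.123 = 1065.0407
h_f = f*(L/D)*v^2/(2g) = 0.038 * 1065.0407 * 4.9729 / 19.62 = 10.2579 m

10.2579 m


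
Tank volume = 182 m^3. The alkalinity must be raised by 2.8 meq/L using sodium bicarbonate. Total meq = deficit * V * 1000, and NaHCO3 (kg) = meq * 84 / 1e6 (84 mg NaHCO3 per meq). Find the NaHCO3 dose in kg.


Tank volume in L = 182 m^3 * 1000 = 182000 L
Total meq required = 2.8 meq/L * 182000 L = 509600 meq
NaHCO3 mass = 509600 meq * 84 mg/meq / 1e6 = 42.8064 kg

42.8064 kg


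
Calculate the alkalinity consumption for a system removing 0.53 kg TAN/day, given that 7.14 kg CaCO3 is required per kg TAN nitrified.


Alkalinity factor: 7.14 kg CaCO3 consumed per kg TAN nitrified
alk = 0.53 kg TAN * 7.14 = 3.7842 kg CaCO3/day

3.7842 kg CaCO3/day


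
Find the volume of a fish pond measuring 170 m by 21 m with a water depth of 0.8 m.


Base area = L * W = 170 * 21 = 3570 m^2
Volume = area * depth = 3570 * 0.8 = 2856 m^3

2856 m^3


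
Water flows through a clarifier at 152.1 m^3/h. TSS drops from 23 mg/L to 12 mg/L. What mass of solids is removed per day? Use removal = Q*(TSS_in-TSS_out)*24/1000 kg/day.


Concentration drop: TSS_in - TSS_out = 23 - 12 = 11 mg/L
Hourly solids removed = Q * dTSS = 152.1 m^3/h * 11 mg/L = 1673.1 g/h  (m^3/h * mg/L = g/h)
Daily solids removed = 1673.1 * 24 = 40154.4 g/day
Convert g to kg: 40154.4 / 1000 = 40.1544 kg/day

40.1544 kg/day


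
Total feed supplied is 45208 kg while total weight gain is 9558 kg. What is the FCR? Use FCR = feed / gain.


FCR = feed consumed / weight gained
FCR = 45208 kg / 9558 kg = 4.72986

4.72986


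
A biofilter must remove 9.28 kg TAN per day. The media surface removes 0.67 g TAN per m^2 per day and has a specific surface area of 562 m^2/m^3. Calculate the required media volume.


A = 9.28*1000 / 0.67 = 13850.746 m^2
V = 13850.746 / 562 = 24.6455

24.6455 m^3


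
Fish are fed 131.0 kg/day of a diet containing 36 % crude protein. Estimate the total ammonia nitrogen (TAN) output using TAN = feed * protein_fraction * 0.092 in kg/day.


Protein in feed = 131.0 * 36/100 = 47.16 kg/day
TAN = protein * 0.092 = 47.16 * 0.092 = 4.33872 kg/day

4.33872 kg/day


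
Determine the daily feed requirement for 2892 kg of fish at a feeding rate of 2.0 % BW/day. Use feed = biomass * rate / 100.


Feeding rate fraction = 2.0% / 100 = 0.02
Daily feed = 2892 kg * 0.02 = 57.84 kg/day

57.84 kg/day


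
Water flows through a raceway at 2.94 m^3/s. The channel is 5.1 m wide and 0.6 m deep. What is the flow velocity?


Cross-sectional area = W * d = 5.1 * 0.6 = 3.06 m^2
Velocity = Q / A = 2.94 / 3.06 = 0.960784 m/s

0.960784 m/s


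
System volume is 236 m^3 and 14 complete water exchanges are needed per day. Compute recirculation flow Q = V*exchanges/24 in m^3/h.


Daily recirculation volume = 236 m^3 * 14 = 3304 m^3/day
Flow rate Q = daily volume / 24 h = 3304 / 24 = 137.667 m^3/h

137.667 m^3/h


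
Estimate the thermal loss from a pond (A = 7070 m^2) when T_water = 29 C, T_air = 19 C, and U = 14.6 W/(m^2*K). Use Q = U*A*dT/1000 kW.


Temperature difference dT = 29 - 19 = 10 K
Heat loss (W) = U * A * dT = 14.6 * 7070 * 10 = 1032220 W
Convert to kW: 1032220 / 1000 = 1032.22 kW

1032.22 kW


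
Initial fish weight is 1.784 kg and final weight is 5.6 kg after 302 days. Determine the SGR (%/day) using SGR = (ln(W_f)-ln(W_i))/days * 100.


ln(W_f) = ln(5.6) = 1.7227666
ln(W_i) = ln(1.784) = 0.57885803
ln(W_f) - ln(W_i) = 1.7227666 - 0.57885803 = 1.1439086
SGR = 1.1439086 / 302 * 100 = 0.378778 %/day

0.378778 %/day


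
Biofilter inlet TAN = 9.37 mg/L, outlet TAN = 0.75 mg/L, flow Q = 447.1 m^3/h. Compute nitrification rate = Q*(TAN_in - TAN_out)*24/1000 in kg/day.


Concentration drop: TAN_in - TAN_out = 9.37 - 0.75 = 8.62 mg/L
Hourly TAN removed = Q * dTAN = 447.1 m^3/h * 8.62 mg/L = 3854.002 g/h  (m^3/h * mg/L = g/h)
Daily TAN removed = 3854.002 * 24 = 92496.048 g/day
Convert to kg/day: 92496.048 / 1000 = 92.496048 kg/day

92.496048 kg/day


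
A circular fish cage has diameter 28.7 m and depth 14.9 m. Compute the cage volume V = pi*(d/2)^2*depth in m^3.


r = d/2 = 28.7/2 = 14.35 m
Base area = pi*r^2 = pi*14.35^2 = 646.92461 m^2
Volume = 646.92461 * 14.9 = 9639.18 m^3

9639.18 m^3


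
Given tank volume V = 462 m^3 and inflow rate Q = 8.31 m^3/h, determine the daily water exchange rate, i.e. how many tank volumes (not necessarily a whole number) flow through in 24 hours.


Daily flow volume = 8.31 m^3/h * 24 h = 199.44 m^3/day
Exchanges = daily flow / tank volume = 199.44 / 462 = 0.431688 exchanges/day

0.431688 exchanges/day


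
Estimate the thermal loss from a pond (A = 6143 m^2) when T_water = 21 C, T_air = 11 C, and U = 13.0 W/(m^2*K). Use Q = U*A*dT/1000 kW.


Temperature difference dT = 21 - 11 = 10 K
Heat loss (W) = U * A * dT = 13.0 * 6143 * 10 = 798590 W
Convert to kW: 798590 / 1000 = 798.59 kW

798.59 kW


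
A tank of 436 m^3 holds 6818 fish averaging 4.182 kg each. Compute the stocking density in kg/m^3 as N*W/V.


Total biomass = 6818 fish * 4.182 kg = 28512.876 kg
Density = total biomass / volume = 28512.876 / 436 = 65.3965 kg/m^3

65.3965 kg/m^3


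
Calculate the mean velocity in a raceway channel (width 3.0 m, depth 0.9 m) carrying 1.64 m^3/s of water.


Cross-sectional area = W * d = 3.0 * 0.9 = 2.7 m^2
Velocity = Q / A = 1.64 / 2.7 = 0.607407 m/s

0.607407 m/s


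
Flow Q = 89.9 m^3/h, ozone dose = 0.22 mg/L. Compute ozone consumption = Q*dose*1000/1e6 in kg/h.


O3 demand (mg/h) = Q * dose * 1000 = 89.9 * 0.22 * 1000 = 19778 mg/h
Convert mg to kg: 19778 / 1e6 = 0.019778 kg/h

0.019778 kg/h


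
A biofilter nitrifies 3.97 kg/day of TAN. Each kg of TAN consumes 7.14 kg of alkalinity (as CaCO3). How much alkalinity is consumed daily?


Alkalinity factor: 7.14 kg CaCO3 consumed per kg TAN nitrified
alk = 3.97 kg TAN * 7.14 = 28.3458 kg CaCO3/day

28.3458 kg CaCO3/day


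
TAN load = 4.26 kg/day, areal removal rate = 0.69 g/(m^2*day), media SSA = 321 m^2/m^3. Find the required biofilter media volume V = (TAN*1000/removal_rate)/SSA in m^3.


A = 4.26*1000 / 0.69 = 6173.913 m^2
V = 6173.913 / 321 = 19.2334

19.2334 m^3


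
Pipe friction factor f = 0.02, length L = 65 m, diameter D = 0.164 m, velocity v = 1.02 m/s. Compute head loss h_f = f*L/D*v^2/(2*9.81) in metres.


v^2 = 1.02^2 = 1.0404 m^2/s^2
L/D = 65/0.164 = 396.34146
h_f = f*(L/D)*v^2/(2g) = 0.02 * 396.34146 * 1.0404 / 19.62 = 0.42034 m

0.42034 m


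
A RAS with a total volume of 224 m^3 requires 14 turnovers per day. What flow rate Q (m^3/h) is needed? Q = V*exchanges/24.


Daily recirculation volume = 224 m^3 * 14 = 3136 m^3/day
Flow rate Q = daily volume / 24 h = 3136 / 24 = 130.667 m^3/h

130.667 m^3/h


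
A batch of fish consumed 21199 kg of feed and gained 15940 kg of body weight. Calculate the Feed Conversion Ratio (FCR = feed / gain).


FCR = feed consumed / weight gained
FCR = 21199 kg / 15940 kg = 1.32992

1.32992


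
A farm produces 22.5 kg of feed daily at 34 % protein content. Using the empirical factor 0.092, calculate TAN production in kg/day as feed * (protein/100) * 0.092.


Protein in feed = 22.5 * 34/100 = 7.65 kg/day
TAN = protein * 0.092 = 7.65 * 0.092 = 0.7038 kg/day

0.7038 kg/day


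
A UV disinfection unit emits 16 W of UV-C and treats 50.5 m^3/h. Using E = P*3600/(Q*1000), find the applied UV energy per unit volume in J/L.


Energy delivered per hour = 16 W * 3600 s = 57600 J/h
Volume treated per hour = 50.5 m^3/h * 1000 = 50500 L/h
dose = 57600 / 50500 = 1.14059 J/L

1.14059 J/L


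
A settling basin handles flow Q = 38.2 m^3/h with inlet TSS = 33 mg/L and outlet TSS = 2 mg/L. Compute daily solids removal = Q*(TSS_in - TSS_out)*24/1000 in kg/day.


Concentration drop: TSS_in - TSS_out = 33 - 2 = 31 mg/L
Hourly solids removed = Q * dTSS = 38.2 m^3/h * 31 mg/L = 1184.2 g/h  (m^3/h * mg/L = g/h)
Daily solids removed = 1184.2 * 24 = 28420.8 g/day
Convert g to kg: 28420.8 / 1000 = 28.4208 kg/day

28.4208 kg/day


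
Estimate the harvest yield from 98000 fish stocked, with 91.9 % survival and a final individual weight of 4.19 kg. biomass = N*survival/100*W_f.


Survivors = 98000 * 91.9/100 = 90062 fish
Harvest biomass = survivors * W_f = 90062 * 4.19 = 377359.78 kg

377359.78 kg


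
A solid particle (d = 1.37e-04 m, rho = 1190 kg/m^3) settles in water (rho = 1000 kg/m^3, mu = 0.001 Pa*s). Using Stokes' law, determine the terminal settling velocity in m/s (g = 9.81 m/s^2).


Density difference: rho_p - rho_f = 1190 - 1000 = 190 kg/m^3
d^2 = (1.37e-04)^2 = 1.8769e-08 m^2
Numerator = (rho_p - rho_f) * g * d^2 = 190 * 9.81 * 1.8769e-08 = 3.4983539e-05
Denominator = 18 * mu = 18 * 0.001 = 0.018
v_s = 3.4983539e-05 / 0.018 = 0.00194353 m/s
Check: Re = rho_f * v_s * d / mu = 1000 * 0.00194353 * 1.37e-04 / 0.001 = 0.266 < 1, so Stokes' law applies.

0.00194353 m/s


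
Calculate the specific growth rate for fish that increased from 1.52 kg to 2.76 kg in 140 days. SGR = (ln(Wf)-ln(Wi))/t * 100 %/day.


ln(W_f) = ln(2.76) = 1.0152307
ln(W_i) = ln(1.52) = 0.41871033
ln(W_f) - ln(W_i) = 1.0152307 - 0.41871033 = 0.59652037
SGR = 0.59652037 / 140 * 100 = 0.426086 %/day

0.426086 %/day


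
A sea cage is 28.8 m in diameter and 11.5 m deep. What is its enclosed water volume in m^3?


r = d/2 = 28.8/2 = 14.4 m
Base area = pi*r^2 = pi*14.4^2 = 651.44065 m^2
Volume = 651.44065 * 11.5 = 7491.57 m^3

7491.57 m^3


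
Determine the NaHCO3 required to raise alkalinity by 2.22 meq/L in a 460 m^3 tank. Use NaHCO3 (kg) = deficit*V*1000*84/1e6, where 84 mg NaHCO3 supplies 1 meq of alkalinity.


Tank volume in L = 460 m^3 * 1000 = 460000 L
Total meq required = 2.22 meq/L * 460000 L = 1021200 meq
NaHCO3 mass = 1021200 meq * 84 mg/meq / 1e6 = 85.7808 kg

85.7808 kg


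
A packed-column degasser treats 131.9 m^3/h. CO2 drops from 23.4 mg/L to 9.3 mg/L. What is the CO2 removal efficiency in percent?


CO2_out / CO2_in = 9.3 / 23.4 = 0.3974359
Fraction remaining = 0.3974359
efficiency = (1 - 0.3974359) * 100 = 60.2564 %

60.2564 %


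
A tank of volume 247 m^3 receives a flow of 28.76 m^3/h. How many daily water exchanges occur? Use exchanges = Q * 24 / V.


Daily flow volume = 28.76 m^3/h * 24 h = 690.24 m^3/day
Exchanges = daily flow / tank volume = 690.24 / 247 = 2.79449 exchanges/day

2.79449 exchanges/day


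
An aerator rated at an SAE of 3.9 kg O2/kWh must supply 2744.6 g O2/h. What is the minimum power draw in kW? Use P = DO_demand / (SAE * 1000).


SAE in g O2/kWh = 3.9 * 1000 = 3900 g/kWh
P = DO_demand / SAE_g = 2744.6 / 3900 = 0.703744 kW

0.703744 kW


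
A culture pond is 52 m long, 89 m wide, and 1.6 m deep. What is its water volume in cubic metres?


Base area = L * W = 52 * 89 = 4628 m^2
Volume = area * depth = 4628 * 1.6 = 7404.8 m^3

7404.8 m^3


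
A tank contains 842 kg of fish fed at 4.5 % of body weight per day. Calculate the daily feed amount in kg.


Feeding rate fraction = 4.5% / 100 = 0.045
Daily feed = 842 kg * 0.045 = 37.89 kg/day

37.89 kg/day


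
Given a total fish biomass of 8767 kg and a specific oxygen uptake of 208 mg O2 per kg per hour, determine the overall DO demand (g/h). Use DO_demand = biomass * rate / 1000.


Total O2 consumption (mg/h) = 8767 kg * 208 mg/(kg*h) = 1823536 mg/h
Convert to g/h: 1823536 / 1000 = 1823.536 g/h

1823.536 g/h


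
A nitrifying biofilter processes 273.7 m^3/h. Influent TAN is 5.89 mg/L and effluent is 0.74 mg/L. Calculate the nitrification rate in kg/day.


Concentration drop: TAN_in - TAN_out = 5.89 - 0.74 = 5.15 mg/L
Hourly TAN removed = Q * dTAN = 273.7 m^3/h * 5.15 mg/L = 1409.555 g/h  (m^3/h * mg/L = g/h)
Daily TAN removed = 1409.555 * 24 = 33829.32 g/day
Convert to kg/day: 33829.32 / 1000 = 33.82932 kg/day

33.82932 kg/day


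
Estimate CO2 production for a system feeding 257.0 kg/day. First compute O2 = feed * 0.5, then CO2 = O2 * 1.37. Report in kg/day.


O2 = 257.0 * 0.5 = 128.5
CO2 = 128.5 * 1.37 = 176.045

176.045 kg/day


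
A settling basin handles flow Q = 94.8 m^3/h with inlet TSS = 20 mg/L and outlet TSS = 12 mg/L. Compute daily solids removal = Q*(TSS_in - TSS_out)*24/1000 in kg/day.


Concentration drop: TSS_in - TSS_out = 20 - 12 = 8 mg/L
Hourly solids removed = Q * dTSS = 94.8 m^3/h * 8 mg/L = 758.4 g/h  (m^3/h * mg/L = g/h)
Daily solids removed = 758.4 * 24 = 18201.6 g/day
Convert g to kg: 18201.6 / 1000 = 18.2016 kg/day

18.2016 kg/day


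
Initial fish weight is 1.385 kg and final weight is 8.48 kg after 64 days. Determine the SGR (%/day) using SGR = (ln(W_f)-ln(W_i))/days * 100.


ln(W_f) = ln(8.48) = 2.1377104
ln(W_i) = ln(1.385) = 0.32570014
ln(W_f) - ln(W_i) = 2.1377104 - 0.32570014 = 1.8120103
SGR = 1.8120103 / 64 * 100 = 2.83127 %/day

2.83127 %/day


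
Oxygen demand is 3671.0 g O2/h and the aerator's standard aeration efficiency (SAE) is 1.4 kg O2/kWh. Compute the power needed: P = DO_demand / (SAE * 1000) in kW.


SAE in g O2/kWh = 1.4 * 1000 = 1400 g/kWh
P = DO_demand / SAE_g = 3671.0 / 1400 = 2.62214 kW

2.62214 kW


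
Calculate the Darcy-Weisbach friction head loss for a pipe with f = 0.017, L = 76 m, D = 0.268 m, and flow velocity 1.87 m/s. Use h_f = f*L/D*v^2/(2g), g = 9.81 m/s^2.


v^2 = 1.87^2 = 3.4969 m^2/s^2
L/D = 76/0.268 = 283.58209
h_f = f*(L/D)*v^2/(2g) = 0.017 * 283.58209 * 3.4969 / 19.62 = 0.859235 m

0.859235 m


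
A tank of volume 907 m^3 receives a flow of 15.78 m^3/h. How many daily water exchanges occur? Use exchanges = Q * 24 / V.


Daily flow volume = 15.78 m^3/h * 24 h = 378.72 m^3/day
Exchanges = daily flow / tank volume = 378.72 / 907 = 0.417552 exchanges/day

0.417552 exchanges/day


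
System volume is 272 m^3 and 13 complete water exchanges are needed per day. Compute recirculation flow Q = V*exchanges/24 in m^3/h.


Daily recirculation volume = 272 m^3 * 13 = 3536 m^3/day
Flow rate Q = daily volume / 24 h = 3536 / 24 = 147.333 m^3/h

147.333 m^3/h


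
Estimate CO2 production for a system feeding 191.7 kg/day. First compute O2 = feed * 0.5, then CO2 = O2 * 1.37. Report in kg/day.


O2 = 191.7 * 0.5 = 95.85
CO2 = 95.85 * 1.37 = 131.3145

131.3145 kg/day


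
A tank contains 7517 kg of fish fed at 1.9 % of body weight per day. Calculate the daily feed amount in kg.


Feeding rate fraction = 1.9% / 100 = 0.019
Daily feed = 7517 kg * 0.019 = 142.823 kg/day

142.823 kg/day


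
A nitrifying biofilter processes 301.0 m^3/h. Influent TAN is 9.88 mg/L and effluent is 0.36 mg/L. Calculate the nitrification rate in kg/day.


Concentration drop: TAN_in - TAN_out = 9.88 - 0.36 = 9.52 mg/L
Hourly TAN removed = Q * dTAN = 301.0 m^3/h * 9.52 mg/L = 2865.52 g/h  (m^3/h * mg/L = g/h)
Daily TAN removed = 2865.52 * 24 = 68772.48 g/day
Convert to kg/day: 68772.48 / 1000 = 68.77248 kg/day

68.77248 kg/day


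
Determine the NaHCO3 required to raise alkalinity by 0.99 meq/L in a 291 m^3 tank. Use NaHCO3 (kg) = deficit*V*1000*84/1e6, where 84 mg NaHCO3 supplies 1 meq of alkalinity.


Tank volume in L = 291 m^3 * 1000 = 291000 L
Total meq required = 0.99 meq/L * 291000 L = 288090 meq
NaHCO3 mass = 288090 meq * 84 mg/meq / 1e6 = 24.1996 kg

24.1996 kg


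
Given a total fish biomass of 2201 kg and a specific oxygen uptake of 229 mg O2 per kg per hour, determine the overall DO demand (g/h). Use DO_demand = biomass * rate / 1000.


Total O2 consumption (mg/h) = 2201 kg * 229 mg/(kg*h) = 504029 mg/h
Convert to g/h: 504029 / 1000 = 504.029 g/h

504.029 g/h


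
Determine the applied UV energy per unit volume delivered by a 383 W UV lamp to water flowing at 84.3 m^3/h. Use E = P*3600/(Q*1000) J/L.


Energy delivered per hour = 383 W * 3600 s = 1378800 J/h
Volume treated per hour = 84.3 m^3/h * 1000 = 84300 L/h
dose = 1378800 / 84300 = 16.3559 J/L

16.3559 J/L


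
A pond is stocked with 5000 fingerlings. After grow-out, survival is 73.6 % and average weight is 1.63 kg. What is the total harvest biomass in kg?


Survivors = 5000 * 73.6/100 = 3680 fish
Harvest biomass = survivors * W_f = 3680 * 1.63 = 5998.4 kg

5998.4 kg


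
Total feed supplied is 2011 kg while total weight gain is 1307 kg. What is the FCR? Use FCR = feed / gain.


FCR = feed consumed / weight gained
FCR = 2011 kg / 1307 kg = 1.53864

1.53864


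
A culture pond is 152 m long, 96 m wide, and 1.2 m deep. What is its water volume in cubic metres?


Base area = L * W = 152 * 96 = 14592 m^2
Volume = area * depth = 14592 * 1.2 = 17510.4 m^3

17510.4 m^3


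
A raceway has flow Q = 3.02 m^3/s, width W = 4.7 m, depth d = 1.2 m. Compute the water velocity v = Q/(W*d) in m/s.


Cross-sectional area = W * d = 4.7 * 1.2 = 5.64 m^2
Velocity = Q / A = 3.02 / 5.64 = 0.535461 m/s

0.535461 m/s


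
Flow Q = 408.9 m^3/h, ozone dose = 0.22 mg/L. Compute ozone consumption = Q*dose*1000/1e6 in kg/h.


O3 demand (mg/h) = Q * dose * 1000 = 408.9 * 0.22 * 1000 = 89958 mg/h
Convert mg to kg: 89958 / 1e6 = 0.089958 kg/h

0.089958 kg/h


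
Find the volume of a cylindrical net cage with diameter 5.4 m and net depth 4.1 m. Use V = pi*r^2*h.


r = d/2 = 5.4/2 = 2.7 m
Base area = pi*r^2 = pi*2.7^2 = 22.90221 m^2
Volume = 22.90221 * 4.1 = 93.8991 m^3

93.8991 m^3


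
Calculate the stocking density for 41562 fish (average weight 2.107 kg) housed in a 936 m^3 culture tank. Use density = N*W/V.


Total biomass = 41562 fish * 2.107 kg = 87571.134 kg
Density = total biomass / volume = 87571.134 / 936 = 93.5589 kg/m^3

93.5589 kg/m^3


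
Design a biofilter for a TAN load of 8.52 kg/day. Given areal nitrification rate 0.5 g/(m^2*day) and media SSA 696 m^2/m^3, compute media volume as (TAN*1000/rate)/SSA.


A = 8.52*1000 / 0.5 = 17040 m^2
V = 17040 / 696 = 24.4828

24.4828 m^3


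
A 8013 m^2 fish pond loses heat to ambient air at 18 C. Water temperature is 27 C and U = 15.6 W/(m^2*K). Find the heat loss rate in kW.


Temperature difference dT = 27 - 18 = 9 K
Heat loss (W) = U * A * dT = 15.6 * 8013 * 9 = 1125025.2 W
Convert to kW: 1125025.2 / 1000 = 1125.0252 kW

1125.0252 kW


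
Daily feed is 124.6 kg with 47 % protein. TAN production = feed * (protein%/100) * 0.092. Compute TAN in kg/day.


Protein in feed = 124.6 * 47/100 = 58.562 kg/day
TAN = protein * 0.092 = 58.562 * 0.092 = 5.387704 kg/day

5.387704 kg/day


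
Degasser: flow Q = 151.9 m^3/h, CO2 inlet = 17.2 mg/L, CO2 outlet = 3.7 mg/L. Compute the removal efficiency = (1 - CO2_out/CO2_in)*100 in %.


CO2_out / CO2_in = 3.7 / 17.2 = 0.21511628
Fraction remaining = 0.21511628
efficiency = (1 - 0.21511628) * 100 = 78.4884 %

78.4884 %


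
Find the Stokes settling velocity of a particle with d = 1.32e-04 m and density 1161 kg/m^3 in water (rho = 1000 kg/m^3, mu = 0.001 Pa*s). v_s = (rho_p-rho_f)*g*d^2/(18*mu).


Density difference: rho_p - rho_f = 1161 - 1000 = 161 kg/m^3
d^2 = (1.32e-04)^2 = 1.7424e-08 m^2
Numerator = (rho_p - rho_f) * g * d^2 = 161 * 9.81 * 1.7424e-08 = 2.751964e-05
Denominator = 18 * mu = 18 * 0.001 = 0.018
v_s = 2.751964e-05 / 0.018 = 0.00152887 m/s
Check: Re = rho_f * v_s * d / mu = 1000 * 0.00152887 * 1.32e-04 / 0.001 = 0.202 < 1, so Stokes' law applies.

0.00152887 m/s


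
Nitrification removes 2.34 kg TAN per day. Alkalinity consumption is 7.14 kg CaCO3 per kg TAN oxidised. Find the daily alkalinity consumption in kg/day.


Alkalinity factor: 7.14 kg CaCO3 consumed per kg TAN nitrified
alk = 2.34 kg TAN * 7.14 = 16.7076 kg CaCO3/day

16.7076 kg CaCO3/day


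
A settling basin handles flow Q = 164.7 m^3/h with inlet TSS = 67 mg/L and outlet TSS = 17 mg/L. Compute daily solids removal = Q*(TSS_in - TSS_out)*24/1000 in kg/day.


Concentration drop: TSS_in - TSS_out = 67 - 17 = 50 mg/L
Hourly solids removed = Q * dTSS = 164.7 m^3/h * 50 mg/L = 8235 g/h  (m^3/h * mg/L = g/h)
Daily solids removed = 8235 * 24 = 197640 g/day
Convert g to kg: 197640 / 1000 = 197.64 kg/day

197.64 kg/day


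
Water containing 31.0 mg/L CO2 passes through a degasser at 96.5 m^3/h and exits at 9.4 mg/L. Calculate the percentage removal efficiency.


CO2_out / CO2_in = 9.4 / 31.0 = 0.30322581
Fraction remaining = 0.30322581
efficiency = (1 - 0.30322581) * 100 = 69.6774 %

69.6774 %


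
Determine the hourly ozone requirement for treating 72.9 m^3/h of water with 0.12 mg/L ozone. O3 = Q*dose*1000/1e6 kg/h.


O3 demand (mg/h) = Q * dose * 1000 = 72.9 * 0.12 * 1000 = 8748 mg/h
Convert mg to kg: 8748 / 1e6 = 0.008748 kg/h

0.008748 kg/h


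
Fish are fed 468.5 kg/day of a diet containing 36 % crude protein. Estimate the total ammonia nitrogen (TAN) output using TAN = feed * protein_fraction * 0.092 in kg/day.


Protein in feed = 468.5 * 36/100 = 168.66 kg/day
TAN = protein * 0.092 = 168.66 * 0.092 = 15.51672 kg/day

15.51672 kg/day


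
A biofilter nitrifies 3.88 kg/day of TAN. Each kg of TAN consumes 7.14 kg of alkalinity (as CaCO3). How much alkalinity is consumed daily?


Alkalinity factor: 7.14 kg CaCO3 consumed per kg TAN nitrified
alk = 3.88 kg TAN * 7.14 = 27.7032 kg CaCO3/day

27.7032 kg CaCO3/day


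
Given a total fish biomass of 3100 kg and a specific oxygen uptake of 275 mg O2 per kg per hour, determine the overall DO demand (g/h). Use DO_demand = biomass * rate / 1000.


Total O2 consumption (mg/h) = 3100 kg * 275 mg/(kg*h) = 852500 mg/h
Convert to g/h: 852500 / 1000 = 852.5 g/h

852.5 g/h


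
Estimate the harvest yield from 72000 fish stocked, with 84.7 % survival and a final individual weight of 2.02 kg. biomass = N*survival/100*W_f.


Survivors = 72000 * 84.7/100 = 60984 fish
Harvest biomass = survivors * W_f = 60984 * 2.02 = 123187.68 kg

123187.68 kg


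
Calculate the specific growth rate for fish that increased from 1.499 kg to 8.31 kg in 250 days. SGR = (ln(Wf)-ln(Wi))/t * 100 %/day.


ln(W_f) = ln(8.31) = 2.1174596
ln(W_i) = ln(1.499) = 0.40479822
ln(W_f) - ln(W_i) = 2.1174596 - 0.40479822 = 1.7126614
SGR = 1.7126614 / 250 * 100 = 0.685065 %/day

0.685065 %/day


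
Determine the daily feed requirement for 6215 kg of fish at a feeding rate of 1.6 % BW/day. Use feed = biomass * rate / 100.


Feeding rate fraction = 1.6% / 100 = 0.016
Daily feed = 6215 kg * 0.016 = 99.44 kg/day

99.44 kg/day


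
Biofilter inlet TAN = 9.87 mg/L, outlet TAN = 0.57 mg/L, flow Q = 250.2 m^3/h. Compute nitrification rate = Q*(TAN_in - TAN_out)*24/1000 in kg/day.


Concentration drop: TAN_in - TAN_out = 9.87 - 0.57 = 9.3 mg/L
Hourly TAN removed = Q * dTAN = 250.2 m^3/h * 9.3 mg/L = 2326.86 g/h  (m^3/h * mg/L = g/h)
Daily TAN removed = 2326.86 * 24 = 55844.64 g/day
Convert to kg/day: 55844.64 / 1000 = 55.84464 kg/day

55.84464 kg/day


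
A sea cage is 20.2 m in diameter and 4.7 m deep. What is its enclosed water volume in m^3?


r = d/2 = 20.2/2 = 10.1 m
Base area = pi*r^2 = pi*10.1^2 = 320.47387 m^2
Volume = 320.47387 * 4.7 = 1506.23 m^3

1506.23 m^3


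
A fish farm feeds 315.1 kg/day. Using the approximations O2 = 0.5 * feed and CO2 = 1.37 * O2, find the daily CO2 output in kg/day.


O2 = 315.1 * 0.5 = 157.55
CO2 = 157.55 * 1.37 = 215.8435

215.8435 kg/day


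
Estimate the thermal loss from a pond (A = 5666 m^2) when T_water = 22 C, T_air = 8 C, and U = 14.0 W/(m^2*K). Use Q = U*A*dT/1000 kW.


Temperature difference dT = 22 - 8 = 14 K
Heat loss (W) = U * A * dT = 14.0 * 5666 * 14 = 1110536 W
Convert to kW: 1110536 / 1000 = 1110.536 kW

1110.536 kW


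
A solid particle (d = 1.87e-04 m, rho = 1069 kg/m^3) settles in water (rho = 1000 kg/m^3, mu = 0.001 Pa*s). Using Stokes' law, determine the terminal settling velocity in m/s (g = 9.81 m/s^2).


Density difference: rho_p - rho_f = 1069 - 1000 = 69 kg/m^3
d^2 = (1.87e-04)^2 = 3.4969e-08 m^2
Numerator = (rho_p - rho_f) * g * d^2 = 69 * 9.81 * 3.4969e-08 = 2.3670166e-05
Denominator = 18 * mu = 18 * 0.001 = 0.018
v_s = 2.3670166e-05 / 0.018 = 0.00131501 m/s
Check: Re = rho_f * v_s * d / mu = 1000 * 0.00131501 * 1.87e-04 / 0.001 = 0.246 < 1, so Stokes' law applies.

0.00131501 m/s


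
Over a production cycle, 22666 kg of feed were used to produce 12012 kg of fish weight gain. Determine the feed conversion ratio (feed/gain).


FCR = feed consumed / weight gained
FCR = 22666 kg / 12012 kg = 1.88695

1.88695


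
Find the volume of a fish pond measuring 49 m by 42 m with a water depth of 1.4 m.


Base area = L * W = 49 * 42 = 2058 m^2
Volume = area * depth = 2058 * 1.4 = 2881.2 m^3

2881.2 m^3


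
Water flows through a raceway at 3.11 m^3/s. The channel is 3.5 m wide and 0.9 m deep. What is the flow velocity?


Cross-sectional area = W * d = 3.5 * 0.9 = 3.15 m^2
Velocity = Q / A = 3.11 / 3.15 = 0.987302 m/s

0.987302 m/s


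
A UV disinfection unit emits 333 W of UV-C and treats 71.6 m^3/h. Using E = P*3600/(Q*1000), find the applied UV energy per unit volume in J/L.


Energy delivered per hour = 333 W * 3600 s = 1198800 J/h
Volume treated per hour = 71.6 m^3/h * 1000 = 71600 L/h
dose = 1198800 / 71600 = 16.743 J/L

16.743 J/L


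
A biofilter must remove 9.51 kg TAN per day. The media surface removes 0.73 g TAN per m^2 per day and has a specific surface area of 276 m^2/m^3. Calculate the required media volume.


A = 9.51*1000 / 0.73 = 13027.397 m^2
V = 13027.397 / 276 = 47.2007

47.2007 m^3


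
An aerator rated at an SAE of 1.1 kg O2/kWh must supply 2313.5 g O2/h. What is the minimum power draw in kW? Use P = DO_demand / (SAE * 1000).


SAE in g O2/kWh = 1.1 * 1000 = 1100 g/kWh
P = DO_demand / SAE_g = 2313.5 / 1100 = 2.10318 kW

2.10318 kW


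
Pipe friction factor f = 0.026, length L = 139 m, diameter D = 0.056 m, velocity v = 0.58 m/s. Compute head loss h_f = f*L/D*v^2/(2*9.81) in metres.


v^2 = 0.58^2 = 0.3364 m^2/s^2
L/D = 139/0.056 = 2482.1429
h_f = f*(L/D)*v^2/(2g) = 0.026 * 2482.1429 * 0.3364 / 19.62 = 1.10651 m

1.10651 m


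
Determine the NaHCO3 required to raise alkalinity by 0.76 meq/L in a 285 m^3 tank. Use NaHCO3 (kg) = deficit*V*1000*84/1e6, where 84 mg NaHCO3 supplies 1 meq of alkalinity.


Tank volume in L = 285 m^3 * 1000 = 285000 L
Total meq required = 0.76 meq/L * 285000 L = 216600 meq
NaHCO3 mass = 216600 meq * 84 mg/meq / 1e6 = 18.1944 kg

18.1944 kg


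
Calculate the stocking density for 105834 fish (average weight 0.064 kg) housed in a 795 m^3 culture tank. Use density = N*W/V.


Total biomass = 105834 fish * 0.064 kg = 6773.376 kg
Density = total biomass / volume = 6773.376 / 795 = 8.51997 kg/m^3

8.51997 kg/m^3


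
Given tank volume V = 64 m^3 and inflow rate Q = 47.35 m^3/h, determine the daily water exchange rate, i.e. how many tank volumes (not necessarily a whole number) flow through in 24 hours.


Daily flow volume = 47.35 m^3/h * 24 h = 1136.4 m^3/day
Exchanges = daily flow / tank volume = 1136.4 / 64 = 17.7563 exchanges/day

17.7563 exchanges/day


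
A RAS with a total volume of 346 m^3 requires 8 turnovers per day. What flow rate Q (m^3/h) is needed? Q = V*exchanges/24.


Daily recirculation volume = 346 m^3 * 8 = 2768 m^3/day
Flow rate Q = daily volume / 24 h = 2768 / 24 = 115.333 m^3/h

115.333 m^3/h


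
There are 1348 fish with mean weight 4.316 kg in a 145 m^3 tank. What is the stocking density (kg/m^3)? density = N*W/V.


Total biomass = 1348 fish * 4.316 kg = 5817.968 kg
Density = total biomass / volume = 5817.968 / 145 = 40.1239 kg/m^3

40.1239 kg/m^3


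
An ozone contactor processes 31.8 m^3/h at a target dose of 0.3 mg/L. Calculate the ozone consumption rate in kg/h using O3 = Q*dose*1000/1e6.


O3 demand (mg/h) = Q * dose * 1000 = 31.8 * 0.3 * 1000 = 9540 mg/h
Convert mg to kg: 9540 / 1e6 = 0.00954 kg/h

0.00954 kg/h


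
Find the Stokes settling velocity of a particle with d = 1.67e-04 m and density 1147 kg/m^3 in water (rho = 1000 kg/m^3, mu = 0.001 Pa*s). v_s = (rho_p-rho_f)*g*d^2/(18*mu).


Density difference: rho_p - rho_f = 1147 - 1000 = 147 kg/m^3
d^2 = (1.67e-04)^2 = 2.7889e-08 m^2
Numerator = (rho_p - rho_f) * g * d^2 = 147 * 9.81 * 2.7889e-08 = 4.021789e-05
Denominator = 18 * mu = 18 * 0.001 = 0.018
v_s = 4.021789e-05 / 0.018 = 0.00223433 m/s
Check: Re = rho_f * v_s * d / mu = 1000 * 0.00223433 * 1.67e-04 / 0.001 = 0.373 < 1, so Stokes' law applies.

0.00223433 m/s


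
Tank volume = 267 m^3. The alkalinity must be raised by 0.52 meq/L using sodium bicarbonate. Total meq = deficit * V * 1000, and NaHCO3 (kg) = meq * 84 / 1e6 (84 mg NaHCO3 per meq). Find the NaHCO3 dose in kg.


Tank volume in L = 267 m^3 * 1000 = 267000 L
Total meq required = 0.52 meq/L * 267000 L = 138840 meq
NaHCO3 mass = 138840 meq * 84 mg/meq / 1e6 = 11.6626 kg

11.6626 kg


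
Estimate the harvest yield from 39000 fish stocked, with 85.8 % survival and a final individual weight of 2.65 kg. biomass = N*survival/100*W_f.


Survivors = 39000 * 85.8/100 = 33462 fish
Harvest biomass = survivors * W_f = 33462 * 2.65 = 88674.3 kg

88674.3 kg


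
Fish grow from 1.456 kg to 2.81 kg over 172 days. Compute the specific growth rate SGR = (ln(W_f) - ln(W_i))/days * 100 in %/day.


ln(W_f) = ln(2.81) = 1.0331845
ln(W_i) = ln(1.456) = 0.37569295
ln(W_f) - ln(W_i) = 1.0331845 - 0.37569295 = 0.65749155
SGR = 0.65749155 / 172 * 100 = 0.382263 %/day

0.382263 %/day


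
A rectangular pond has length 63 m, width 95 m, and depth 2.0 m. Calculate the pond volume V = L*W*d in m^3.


Base area = L * W = 63 * 95 = 5985 m^2
Volume = area * depth = 5985 * 2.0 = 11970 m^3

11970 m^3


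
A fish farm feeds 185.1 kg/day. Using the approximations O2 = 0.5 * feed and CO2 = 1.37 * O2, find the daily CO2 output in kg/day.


O2 = 185.1 * 0.5 = 92.55
CO2 = 92.55 * 1.37 = 126.7935

126.7935 kg/day


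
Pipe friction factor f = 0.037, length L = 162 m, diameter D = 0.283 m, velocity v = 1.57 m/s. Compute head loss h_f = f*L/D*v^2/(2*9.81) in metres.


v^2 = 1.57^2 = 2.4649 m^2/s^2
L/D = 162/0.283 = 572.43816
h_f = f*(L/D)*v^2/(2g) = 0.037 * 572.43816 * 2.4649 / 19.62 = 2.66091 m

2.66091 m


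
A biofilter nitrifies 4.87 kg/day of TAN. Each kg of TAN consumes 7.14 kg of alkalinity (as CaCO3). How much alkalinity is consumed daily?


Alkalinity factor: 7.14 kg CaCO3 consumed per kg TAN nitrified
alk = 4.87 kg TAN * 7.14 = 34.7718 kg CaCO3/day

34.7718 kg CaCO3/day


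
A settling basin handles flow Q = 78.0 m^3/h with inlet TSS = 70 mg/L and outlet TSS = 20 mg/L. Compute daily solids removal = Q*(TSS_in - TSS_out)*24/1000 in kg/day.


Concentration drop: TSS_in - TSS_out = 70 - 20 = 50 mg/L
Hourly solids removed = Q * dTSS = 78.0 m^3/h * 50 mg/L = 3900 g/h  (m^3/h * mg/L = g/h)
Daily solids removed = 3900 * 24 = 93600 g/day
Convert g to kg: 93600 / 1000 = 93.6 kg/day

93.6 kg/day


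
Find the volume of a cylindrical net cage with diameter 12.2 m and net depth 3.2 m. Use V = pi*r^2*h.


r = d/2 = 12.2/2 = 6.1 m
Base area = pi*r^2 = pi*6.1^2 = 116.89866 m^2
Volume = 116.89866 * 3.2 = 374.076 m^3

374.076 m^3


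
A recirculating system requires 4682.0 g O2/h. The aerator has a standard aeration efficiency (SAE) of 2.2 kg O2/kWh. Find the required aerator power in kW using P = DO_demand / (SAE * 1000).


SAE in g O2/kWh = 2.2 * 1000 = 2200 g/kWh
P = DO_demand / SAE_g = 4682.0 / 2200 = 2.12818 kW

2.12818 kW


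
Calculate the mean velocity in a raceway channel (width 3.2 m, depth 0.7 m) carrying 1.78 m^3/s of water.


Cross-sectional area = W * d = 3.2 * 0.7 = 2.24 m^2
Velocity = Q / A = 1.78 / 2.24 = 0.794643 m/s

0.794643 m/s


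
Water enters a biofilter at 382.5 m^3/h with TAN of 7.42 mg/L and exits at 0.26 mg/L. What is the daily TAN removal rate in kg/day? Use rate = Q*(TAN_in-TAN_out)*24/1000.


Concentration drop: TAN_in - TAN_out = 7.42 - 0.26 = 7.16 mg/L
Hourly TAN removed = Q * dTAN = 382.5 m^3/h * 7.16 mg/L = 2738.7 g/h  (m^3/h * mg/L = g/h)
Daily TAN removed = 2738.7 * 24 = 65728.8 g/day
Convert to kg/day: 65728.8 / 1000 = 65.7288 kg/day

65.7288 kg/day


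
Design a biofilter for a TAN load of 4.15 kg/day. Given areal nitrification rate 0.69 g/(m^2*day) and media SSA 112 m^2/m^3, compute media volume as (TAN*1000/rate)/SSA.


A = 4.15*1000 / 0.69 = 6014.4928 m^2
V = 6014.4928 / 112 = 53.7008

53.7008 m^3


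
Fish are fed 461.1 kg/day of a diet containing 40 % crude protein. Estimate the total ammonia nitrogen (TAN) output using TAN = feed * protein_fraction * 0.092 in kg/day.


Protein in feed = 461.1 * 40/100 = 184.44 kg/day
TAN = protein * 0.092 = 184.44 * 0.092 = 16.96848 kg/day

16.96848 kg/day


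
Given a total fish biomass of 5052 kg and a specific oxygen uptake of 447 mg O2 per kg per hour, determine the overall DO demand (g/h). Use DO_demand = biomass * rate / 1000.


Total O2 consumption (mg/h) = 5052 kg * 447 mg/(kg*h) = 2258244 mg/h
Convert to g/h: 2258244 / 1000 = 2258.244 g/h

2258.244 g/h


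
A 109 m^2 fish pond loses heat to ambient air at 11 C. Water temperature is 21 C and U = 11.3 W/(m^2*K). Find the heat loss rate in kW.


Temperature difference dT = 21 - 11 = 10 K
Heat loss (W) = U * A * dT = 11.3 * 109 * 10 = 12317 W
Convert to kW: 12317 / 1000 = 12.317 kW

12.317 kW


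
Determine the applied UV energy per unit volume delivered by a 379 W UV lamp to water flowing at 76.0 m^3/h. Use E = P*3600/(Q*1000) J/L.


Energy delivered per hour = 379 W * 3600 s = 1364400 J/h
Volume treated per hour = 76.0 m^3/h * 1000 = 76000 L/h
dose = 1364400 / 76000 = 17.9526 J/L

17.9526 J/L


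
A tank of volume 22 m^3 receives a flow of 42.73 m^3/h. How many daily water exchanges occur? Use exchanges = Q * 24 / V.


Daily flow volume = 42.73 m^3/h * 24 h = 1025.52 m^3/day
Exchanges = daily flow / tank volume = 1025.52 / 22 = 46.6145 exchanges/day

46.6145 exchanges/day


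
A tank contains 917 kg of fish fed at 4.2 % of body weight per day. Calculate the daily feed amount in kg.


Feeding rate fraction = 4.2% / 100 = 0.042
Daily feed = 917 kg * 0.042 = 38.514 kg/day

38.514 kg/day


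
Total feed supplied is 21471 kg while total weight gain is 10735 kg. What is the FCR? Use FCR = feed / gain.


FCR = feed consumed / weight gained
FCR = 21471 kg / 10735 kg = 2.00009

2.00009


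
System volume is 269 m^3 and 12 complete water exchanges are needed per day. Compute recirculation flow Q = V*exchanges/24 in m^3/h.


Daily recirculation volume = 269 m^3 * 12 = 3228 m^3/day
Flow rate Q = daily volume / 24 h = 3228 / 24 = 134.5 m^3/h

134.5 m^3/h


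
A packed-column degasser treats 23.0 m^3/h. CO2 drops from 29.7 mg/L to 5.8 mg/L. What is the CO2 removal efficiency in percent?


CO2_out / CO2_in = 5.8 / 29.7 = 0.1952862
Fraction remaining = 0.1952862
efficiency = (1 - 0.1952862) * 100 = 80.4714 %

80.4714 %


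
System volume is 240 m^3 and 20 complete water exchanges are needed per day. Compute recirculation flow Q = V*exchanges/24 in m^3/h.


Daily recirculation volume = 240 m^3 * 20 = 4800 m^3/day
Flow rate Q = daily volume / 24 h = 4800 / 24 = 200 m^3/h

200 m^3/h


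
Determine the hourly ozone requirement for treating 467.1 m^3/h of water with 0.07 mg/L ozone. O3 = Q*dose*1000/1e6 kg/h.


O3 demand (mg/h) = Q * dose * 1000 = 467.1 * 0.07 * 1000 = 32697 mg/h
Convert mg to kg: 32697 / 1e6 = 0.032697 kg/h

0.032697 kg/h


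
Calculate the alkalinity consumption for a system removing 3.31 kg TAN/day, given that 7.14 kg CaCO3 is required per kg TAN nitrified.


Alkalinity factor: 7.14 kg CaCO3 consumed per kg TAN nitrified
alk = 3.31 kg TAN * 7.14 = 23.6334 kg CaCO3/day

23.6334 kg CaCO3/day


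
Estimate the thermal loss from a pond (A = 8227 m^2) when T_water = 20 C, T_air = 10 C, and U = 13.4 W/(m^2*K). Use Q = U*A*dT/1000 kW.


Temperature difference dT = 20 - 10 = 10 K
Heat loss (W) = U * A * dT = 13.4 * 8227 * 10 = 1102418 W
Convert to kW: 1102418 / 1000 = 1102.418 kW

1102.418 kW


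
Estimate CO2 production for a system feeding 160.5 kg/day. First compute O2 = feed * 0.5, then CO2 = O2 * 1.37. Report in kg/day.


O2 = 160.5 * 0.5 = 80.25
CO2 = 80.25 * 1.37 = 109.9425

109.9425 kg/day


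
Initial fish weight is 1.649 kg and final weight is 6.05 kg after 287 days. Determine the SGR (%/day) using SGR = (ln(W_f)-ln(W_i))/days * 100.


ln(W_f) = ln(6.05) = 1.8000583
ln(W_i) = ln(1.649) = 0.50016904
ln(W_f) - ln(W_i) = 1.8000583 - 0.50016904 = 1.2998893
SGR = 1.2998893 / 287 * 100 = 0.452923 %/day

0.452923 %/day


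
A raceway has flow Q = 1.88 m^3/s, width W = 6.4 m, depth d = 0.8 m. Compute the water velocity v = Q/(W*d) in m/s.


Cross-sectional area = W * d = 6.4 * 0.8 = 5.12 m^2
Velocity = Q / A = 1.88 / 5.12 = 0.367187 m/s

0.367187 m/s


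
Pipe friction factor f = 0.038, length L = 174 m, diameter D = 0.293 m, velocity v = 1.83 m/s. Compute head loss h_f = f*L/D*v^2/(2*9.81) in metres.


v^2 = 1.83^2 = 3.3489 m^2/s^2
L/D = 174/0.293 = 593.85666
h_f = f*(L/D)*v^2/(2g) = 0.038 * 593.85666 * 3.3489 / 19.62 = 3.85184 m

3.85184 m


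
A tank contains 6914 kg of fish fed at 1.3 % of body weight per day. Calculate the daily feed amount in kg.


Feeding rate fraction = 1.3% / 100 = 0.013
Daily feed = 6914 kg * 0.013 = 89.882 kg/day

89.882 kg/day


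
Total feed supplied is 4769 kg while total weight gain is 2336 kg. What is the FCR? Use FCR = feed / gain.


FCR = feed consumed / weight gained
FCR = 4769 kg / 2336 kg = 2.04152

2.04152


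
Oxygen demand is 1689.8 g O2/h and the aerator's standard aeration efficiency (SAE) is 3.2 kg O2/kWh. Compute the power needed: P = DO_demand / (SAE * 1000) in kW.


SAE in g O2/kWh = 3.2 * 1000 = 3200 g/kWh
P = DO_demand / SAE_g = 1689.8 / 3200 = 0.528062 kW

0.528062 kW
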